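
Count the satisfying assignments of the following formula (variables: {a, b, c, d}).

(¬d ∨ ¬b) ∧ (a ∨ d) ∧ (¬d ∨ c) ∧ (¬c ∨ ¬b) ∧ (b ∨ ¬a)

There are 2^4 = 16 truth assignments over (a, b, c, d).
Check each against the 5 clauses (columns in the order a, b, c, d):
  F F F F  ✗ fails (a ∨ d)
  F F F T  ✗ fails (¬d ∨ c)
  F F T F  ✗ fails (a ∨ d)
  F F T T  ✓ satisfies all
  F T F F  ✗ fails (a ∨ d)
  F T F T  ✗ fails (¬d ∨ ¬b)
  F T T F  ✗ fails (a ∨ d)
  F T T T  ✗ fails (¬d ∨ ¬b)
  T F F F  ✗ fails (b ∨ ¬a)
  T F F T  ✗ fails (¬d ∨ c)
  T F T F  ✗ fails (b ∨ ¬a)
  T F T T  ✗ fails (b ∨ ¬a)
  T T F F  ✓ satisfies all
  T T F T  ✗ fails (¬d ∨ ¬b)
  T T T F  ✗ fails (¬c ∨ ¬b)
  T T T T  ✗ fails (¬d ∨ ¬b)
2 of the 16 rows are models.

2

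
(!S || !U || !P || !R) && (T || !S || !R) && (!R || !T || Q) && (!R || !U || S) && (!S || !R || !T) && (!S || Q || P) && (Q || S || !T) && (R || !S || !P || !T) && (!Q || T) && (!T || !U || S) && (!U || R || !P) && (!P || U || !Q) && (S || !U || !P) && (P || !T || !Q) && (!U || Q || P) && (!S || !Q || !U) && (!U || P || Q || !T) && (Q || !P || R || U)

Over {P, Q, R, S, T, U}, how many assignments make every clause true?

There are 2^6 = 64 truth assignments over (P, Q, R, S, T, U).
Split on R. With R = true, the clauses containing R are satisfied and !R drops from the rest; 2 of the 2^5 = 32 assignments to the other variables satisfy what remains.
With R = false, by the same count on the reduced clause set, 1 assignment works.
Total: 2 + 1 = 3.

3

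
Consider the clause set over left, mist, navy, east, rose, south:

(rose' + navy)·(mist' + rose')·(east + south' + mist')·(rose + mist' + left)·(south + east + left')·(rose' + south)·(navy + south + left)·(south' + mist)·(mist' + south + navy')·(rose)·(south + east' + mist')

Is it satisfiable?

Unsatisfiable

The clause (rose) is unit, so rose = 1.
The clause (navy) is unit, so navy = 1.
The clause (mist') is unit, so mist = 0.
The clause (south) is unit, so south = 1.
Now (south') is unsatisfied and unit — conflict.
No assignment satisfies every clause.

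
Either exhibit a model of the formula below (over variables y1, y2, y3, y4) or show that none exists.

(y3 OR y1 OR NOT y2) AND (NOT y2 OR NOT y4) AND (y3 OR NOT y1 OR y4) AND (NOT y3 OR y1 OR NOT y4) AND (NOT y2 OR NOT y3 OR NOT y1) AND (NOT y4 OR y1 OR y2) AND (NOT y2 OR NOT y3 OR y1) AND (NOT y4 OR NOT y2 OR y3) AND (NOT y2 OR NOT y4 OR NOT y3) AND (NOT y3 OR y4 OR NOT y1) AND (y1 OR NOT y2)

y1 ↦ true,  y2 ↦ false,  y3 ↦ true,  y4 ↦ true

Try y2 = false.
Try y4 = true.
From the singleton clause (y1), y1 = true.
No clause remains; y3 is free.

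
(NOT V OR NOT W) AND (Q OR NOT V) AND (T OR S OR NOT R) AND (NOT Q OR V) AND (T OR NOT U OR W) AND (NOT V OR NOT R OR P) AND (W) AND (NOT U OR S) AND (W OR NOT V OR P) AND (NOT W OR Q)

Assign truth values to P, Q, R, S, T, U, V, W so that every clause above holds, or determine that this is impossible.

UNSATISFIABLE

The clause (W) is unit, so W = true.
The clause (NOT V) is unit, so V = false.
The clause (NOT Q) is unit, so Q = false.
But (Q) is also a unit clause — contradiction.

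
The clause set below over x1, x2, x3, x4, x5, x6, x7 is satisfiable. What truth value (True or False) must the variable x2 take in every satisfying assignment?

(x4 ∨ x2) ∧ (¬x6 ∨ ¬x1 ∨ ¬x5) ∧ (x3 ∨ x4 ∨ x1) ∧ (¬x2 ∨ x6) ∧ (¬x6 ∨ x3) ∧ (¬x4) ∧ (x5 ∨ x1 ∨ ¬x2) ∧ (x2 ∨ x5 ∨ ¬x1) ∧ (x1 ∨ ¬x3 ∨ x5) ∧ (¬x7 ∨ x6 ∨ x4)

True

Suppose x2 = False.
The clause (x4) is unit, so x4 = True.
That conflicts with the unit clause (¬x4).
So every satisfying assignment has x2 = True.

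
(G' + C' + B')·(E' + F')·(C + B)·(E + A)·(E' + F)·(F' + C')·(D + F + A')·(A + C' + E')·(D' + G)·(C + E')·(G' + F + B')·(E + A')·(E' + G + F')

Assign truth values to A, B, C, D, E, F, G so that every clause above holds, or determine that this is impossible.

UNSATISFIABLE

Branch on E: set E = 0.
Unit clause (A) forces A = 1.
Now (A') is unsatisfied and unit — conflict.
Backtrack on E: now try E = 1.
Unit clause (F') forces F = 0.
Now (F) is unsatisfied and unit — conflict.
Neither E = 1 nor E = 0 works.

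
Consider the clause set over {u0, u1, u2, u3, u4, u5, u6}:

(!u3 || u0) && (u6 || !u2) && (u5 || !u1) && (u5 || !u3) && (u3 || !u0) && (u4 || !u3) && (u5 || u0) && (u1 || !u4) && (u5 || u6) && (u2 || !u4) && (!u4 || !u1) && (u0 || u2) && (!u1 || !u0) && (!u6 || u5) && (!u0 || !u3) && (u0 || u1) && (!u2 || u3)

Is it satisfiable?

Unsatisfiable

Branch on u3: set u3 = false.
Unit clause (!u0) forces u0 = false.
Unit clause (u5) forces u5 = true.
Unit clause (u2) forces u2 = true.
Now (!u2) is unsatisfied and unit — conflict.
Backtrack on u3: now try u3 = true.
Unit clause (u0) forces u0 = true.
Now (!u0) is unsatisfied and unit — conflict.
Both values of u3 lead to a conflict.
No assignment satisfies every clause.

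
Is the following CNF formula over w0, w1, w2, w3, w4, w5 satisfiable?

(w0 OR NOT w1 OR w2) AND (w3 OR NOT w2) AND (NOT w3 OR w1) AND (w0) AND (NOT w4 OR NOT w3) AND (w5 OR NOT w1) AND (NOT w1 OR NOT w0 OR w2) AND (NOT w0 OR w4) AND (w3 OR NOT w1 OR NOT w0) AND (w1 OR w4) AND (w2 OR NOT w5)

Satisfiable

The clause (w0) is unit, so w0 = true.
The clause (w4) is unit, so w4 = true.
The clause (NOT w3) is unit, so w3 = false.
The clause (NOT w2) is unit, so w2 = false.
The clause (NOT w1) is unit, so w1 = false.
The clause (NOT w5) is unit, so w5 = false.
This assignment satisfies each clause.
A satisfying assignment: w0: true; w1: false; w2: false; w3: false; w4: true; w5: false.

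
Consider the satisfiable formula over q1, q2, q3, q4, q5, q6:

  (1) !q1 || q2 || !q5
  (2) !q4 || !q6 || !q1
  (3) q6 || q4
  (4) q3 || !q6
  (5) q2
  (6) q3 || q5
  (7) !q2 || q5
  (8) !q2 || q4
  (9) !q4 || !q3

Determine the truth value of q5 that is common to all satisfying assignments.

True

Suppose q5 = false.
From the singleton clause (q2), q2 = true.
But (!q2) is also a unit clause — contradiction.
So every satisfying assignment has q5 = True.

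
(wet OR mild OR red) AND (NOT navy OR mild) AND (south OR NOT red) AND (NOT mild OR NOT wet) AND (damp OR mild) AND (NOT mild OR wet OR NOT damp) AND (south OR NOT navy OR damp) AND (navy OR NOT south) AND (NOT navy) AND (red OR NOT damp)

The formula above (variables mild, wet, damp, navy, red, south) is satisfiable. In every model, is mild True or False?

True

Suppose mild = false.
The clause (NOT navy) is unit, so navy = false.
The clause (damp) is unit, so damp = true.
The clause (NOT south) is unit, so south = false.
The clause (NOT red) is unit, so red = false.
That conflicts with the unit clause (red).
So every satisfying assignment has mild = True.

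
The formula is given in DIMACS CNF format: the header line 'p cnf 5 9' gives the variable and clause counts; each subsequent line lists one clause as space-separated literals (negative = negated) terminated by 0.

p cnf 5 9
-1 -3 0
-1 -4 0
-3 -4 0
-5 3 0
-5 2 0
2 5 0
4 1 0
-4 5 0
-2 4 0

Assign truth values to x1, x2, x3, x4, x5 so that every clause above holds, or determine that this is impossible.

Try x1 = False.
Unit clause (x4) forces x4 = True.
Unit clause (¬x3) forces x3 = False.
Unit clause (¬x5) forces x5 = False.
But (x5) is also a unit clause — contradiction.
So x1 must be the other value — set x1 = True.
Unit clause (¬x3) forces x3 = False.
Unit clause (¬x4) forces x4 = False.
Unit clause (¬x5) forces x5 = False.
Unit clause (x2) forces x2 = True.
But (¬x2) is also a unit clause — contradiction.
Neither x1 = True nor x1 = False works.

UNSATISFIABLE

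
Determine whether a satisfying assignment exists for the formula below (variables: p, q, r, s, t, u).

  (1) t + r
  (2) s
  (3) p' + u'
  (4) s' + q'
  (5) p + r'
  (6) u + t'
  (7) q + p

From the singleton clause (s), s = 1.
From the singleton clause (q'), q = 0.
From the singleton clause (p), p = 1.
From the singleton clause (u'), u = 0.
From the singleton clause (t'), t = 0.
From the singleton clause (r), r = 1.
This assignment satisfies each clause.
A satisfying assignment: p: 1, q: 0, r: 1, s: 1, t: 0, u: 0.

Yes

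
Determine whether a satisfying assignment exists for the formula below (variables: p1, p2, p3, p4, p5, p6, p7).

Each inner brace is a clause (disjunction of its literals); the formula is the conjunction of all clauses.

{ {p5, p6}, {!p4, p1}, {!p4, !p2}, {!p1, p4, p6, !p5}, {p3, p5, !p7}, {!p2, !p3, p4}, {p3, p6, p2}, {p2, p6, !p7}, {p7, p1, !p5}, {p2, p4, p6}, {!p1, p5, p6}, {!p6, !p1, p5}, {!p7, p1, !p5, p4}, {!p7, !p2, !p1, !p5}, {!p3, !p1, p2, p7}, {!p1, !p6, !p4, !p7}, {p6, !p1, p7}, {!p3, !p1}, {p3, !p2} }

Try p5 = false.
Unit clause (p6) forces p6 = true.
Unit clause (!p1) forces p1 = false.
Unit clause (!p4) forces p4 = false.
Try p3 = false.
Unit clause (!p7) forces p7 = false.
Unit clause (!p2) forces p2 = false.
Every clause now holds.
A satisfying assignment: p1=false, p2=false, p3=false, p4=false, p5=false, p6=true, p7=false.

Yes, satisfiable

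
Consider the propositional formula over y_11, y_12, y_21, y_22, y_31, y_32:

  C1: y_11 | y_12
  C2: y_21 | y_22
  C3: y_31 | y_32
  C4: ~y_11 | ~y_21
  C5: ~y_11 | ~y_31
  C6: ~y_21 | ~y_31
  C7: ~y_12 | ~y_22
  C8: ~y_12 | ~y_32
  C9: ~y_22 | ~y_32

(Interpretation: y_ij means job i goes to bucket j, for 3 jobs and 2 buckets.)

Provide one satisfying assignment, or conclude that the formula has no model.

Branch on y_11: set y_11 = 1.
From the singleton clause (~y_21), y_21 = 0.
From the singleton clause (y_22), y_22 = 1.
From the singleton clause (~y_31), y_31 = 0.
From the singleton clause (y_32), y_32 = 1.
But (~y_32) is also a unit clause — contradiction.
That branch fails; take y_11 = 0 instead.
From the singleton clause (y_12), y_12 = 1.
From the singleton clause (~y_22), y_22 = 0.
From the singleton clause (y_21), y_21 = 1.
From the singleton clause (~y_31), y_31 = 0.
From the singleton clause (y_32), y_32 = 1.
But (~y_32) is also a unit clause — contradiction.
Neither y_11 = 1 nor y_11 = 0 works.

UNSATISFIABLE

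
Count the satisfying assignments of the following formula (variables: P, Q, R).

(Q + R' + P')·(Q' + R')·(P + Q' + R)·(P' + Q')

There are 2^3 = 8 truth assignments over (P, Q, R).
Check each against the 4 clauses (columns in the order P, Q, R):
  F F F  ✓ satisfies all
  F F T  ✓ satisfies all
  F T F  ✗ fails (P + Q' + R)
  F T T  ✗ fails (Q' + R')
  T F F  ✓ satisfies all
  T F T  ✗ fails (Q + R' + P')
  T T F  ✗ fails (P' + Q')
  T T T  ✗ fails (Q' + R')
3 of the 8 rows are models.

3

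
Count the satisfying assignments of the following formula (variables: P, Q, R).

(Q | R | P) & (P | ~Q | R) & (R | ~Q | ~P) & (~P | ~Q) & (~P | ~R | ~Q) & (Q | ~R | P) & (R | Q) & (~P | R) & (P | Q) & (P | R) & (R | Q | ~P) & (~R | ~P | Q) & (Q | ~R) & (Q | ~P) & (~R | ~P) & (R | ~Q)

1

There are 2^3 = 8 truth assignments over (P, Q, R).
Check each against the 16 clauses (columns in the order P, Q, R):
  F F F  ✗ fails (Q | R | P)
  F F T  ✗ fails (Q | ~R | P)
  F T F  ✗ fails (P | ~Q | R)
  F T T  ✓ satisfies all
  T F F  ✗ fails (R | Q)
  T F T  ✗ fails (~R | ~P | Q)
  T T F  ✗ fails (R | ~Q | ~P)
  T T T  ✗ fails (~P | ~Q)
1 of the 8 rows is a model.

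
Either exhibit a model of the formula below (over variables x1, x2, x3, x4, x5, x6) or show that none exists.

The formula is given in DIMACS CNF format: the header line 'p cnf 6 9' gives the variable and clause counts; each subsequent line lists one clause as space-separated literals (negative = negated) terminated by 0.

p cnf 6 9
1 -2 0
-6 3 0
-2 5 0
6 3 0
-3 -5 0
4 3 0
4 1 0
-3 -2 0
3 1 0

x1: True; x2: False; x3: True; x4: True; x5: False; x6: False

Branch on x1: set x1 = True.
Branch on x6: set x6 = False.
The clause (x3) is unit, so x3 = True.
The clause (¬x5) is unit, so x5 = False.
The clause (¬x2) is unit, so x2 = False.
No clause remains; x4 is free.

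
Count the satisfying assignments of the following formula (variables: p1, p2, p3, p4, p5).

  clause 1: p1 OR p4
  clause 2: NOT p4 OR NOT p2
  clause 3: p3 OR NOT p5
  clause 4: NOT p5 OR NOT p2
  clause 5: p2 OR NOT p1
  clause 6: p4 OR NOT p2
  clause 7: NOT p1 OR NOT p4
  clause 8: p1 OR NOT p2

3

There are 2^5 = 32 truth assignments over (p1, p2, p3, p4, p5).
Split on p5. With p5 = true, the clauses containing p5 are satisfied and NOT p5 drops from the rest; 1 of the 2^4 = 16 assignments to the other variables satisfy what remains.
With p5 = false, by the same count on the reduced clause set, 2 assignments work.
(One model: p1=F, p2=F, p3=F, p4=T, p5=F.)
Total: 1 + 2 = 3.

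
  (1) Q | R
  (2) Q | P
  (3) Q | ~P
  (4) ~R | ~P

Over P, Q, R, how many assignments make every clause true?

There are 2^3 = 8 truth assignments over (P, Q, R).
Split on R. With R = 1, the clauses containing R are satisfied and ~R drops from the rest; 1 of the 2^2 = 4 assignments to the other variables satisfy what remains.
With R = 0, by the same count on the reduced clause set, 2 assignments work.
Total: 1 + 2 = 3.

3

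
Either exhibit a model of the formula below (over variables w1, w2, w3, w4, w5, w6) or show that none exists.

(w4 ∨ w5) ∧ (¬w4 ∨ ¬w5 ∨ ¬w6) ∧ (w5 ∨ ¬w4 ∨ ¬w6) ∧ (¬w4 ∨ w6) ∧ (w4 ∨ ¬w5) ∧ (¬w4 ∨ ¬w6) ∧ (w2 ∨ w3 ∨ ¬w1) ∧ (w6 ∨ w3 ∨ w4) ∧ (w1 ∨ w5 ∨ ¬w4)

UNSATISFIABLE

Try w4 = True.
From the singleton clause (w6), w6 = True.
Now (¬w6) is unsatisfied and unit — conflict.
That branch fails; take w4 = False instead.
From the singleton clause (w5), w5 = True.
Now (¬w5) is unsatisfied and unit — conflict.
Neither w4 = True nor w4 = False works.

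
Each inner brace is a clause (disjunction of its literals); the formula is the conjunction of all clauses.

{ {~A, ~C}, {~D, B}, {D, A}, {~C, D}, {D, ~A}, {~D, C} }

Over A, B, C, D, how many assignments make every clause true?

There are 2^4 = 16 truth assignments over (A, B, C, D).
Split on D. With D = 1, the clauses containing D are satisfied and ~D drops from the rest; 1 of the 2^3 = 8 assignments to the other variables satisfy what remains.
With D = 0, by the same count on the reduced clause set, 0 assignments work.
(One model: A=F, B=T, C=T, D=T.)
Total: 1 + 0 = 1.

1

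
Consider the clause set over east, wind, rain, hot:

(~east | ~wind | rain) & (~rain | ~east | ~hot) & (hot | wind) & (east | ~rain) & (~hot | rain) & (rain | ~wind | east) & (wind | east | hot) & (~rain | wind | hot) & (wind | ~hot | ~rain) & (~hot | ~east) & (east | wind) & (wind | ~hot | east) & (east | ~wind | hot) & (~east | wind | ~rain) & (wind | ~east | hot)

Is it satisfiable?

Suppose hot = 0.
From the singleton clause (wind), wind = 1.
From the singleton clause (east), east = 1.
From the singleton clause (rain), rain = 1.
All clauses are satisfied.
A satisfying assignment: east: 1,  wind: 1,  rain: 1,  hot: 0.

Satisfiable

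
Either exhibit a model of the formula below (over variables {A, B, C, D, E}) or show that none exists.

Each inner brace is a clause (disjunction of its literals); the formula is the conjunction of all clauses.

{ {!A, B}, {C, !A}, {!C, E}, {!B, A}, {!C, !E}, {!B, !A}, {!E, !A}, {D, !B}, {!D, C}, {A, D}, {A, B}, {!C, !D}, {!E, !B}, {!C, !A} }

UNSATISFIABLE

Branch on A: set A = false.
The clause (!B) is unit, so B = false.
But (B) is also a unit clause — contradiction.
That branch fails; take A = true instead.
The clause (B) is unit, so B = true.
But (!B) is also a unit clause — contradiction.
Either choice for A ends in contradiction.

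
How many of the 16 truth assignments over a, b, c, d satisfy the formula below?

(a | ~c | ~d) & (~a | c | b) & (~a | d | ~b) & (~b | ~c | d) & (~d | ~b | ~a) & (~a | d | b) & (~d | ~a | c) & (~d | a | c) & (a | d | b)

2

There are 2^4 = 16 truth assignments over (a, b, c, d).
Check each against the 9 clauses (columns in the order a, b, c, d):
  F F F F  ✗ fails (a | d | b)
  F F F T  ✗ fails (~d | a | c)
  F F T F  ✗ fails (a | d | b)
  F F T T  ✗ fails (a | ~c | ~d)
  F T F F  ✓ satisfies all
  F T F T  ✗ fails (~d | a | c)
  F T T F  ✗ fails (~b | ~c | d)
  F T T T  ✗ fails (a | ~c | ~d)
  T F F F  ✗ fails (~a | c | b)
  T F F T  ✗ fails (~a | c | b)
  T F T F  ✗ fails (~a | d | b)
  T F T T  ✓ satisfies all
  T T F F  ✗ fails (~a | d | ~b)
  T T F T  ✗ fails (~d | ~b | ~a)
  T T T F  ✗ fails (~a | d | ~b)
  T T T T  ✗ fails (~d | ~b | ~a)
2 of the 16 rows are models.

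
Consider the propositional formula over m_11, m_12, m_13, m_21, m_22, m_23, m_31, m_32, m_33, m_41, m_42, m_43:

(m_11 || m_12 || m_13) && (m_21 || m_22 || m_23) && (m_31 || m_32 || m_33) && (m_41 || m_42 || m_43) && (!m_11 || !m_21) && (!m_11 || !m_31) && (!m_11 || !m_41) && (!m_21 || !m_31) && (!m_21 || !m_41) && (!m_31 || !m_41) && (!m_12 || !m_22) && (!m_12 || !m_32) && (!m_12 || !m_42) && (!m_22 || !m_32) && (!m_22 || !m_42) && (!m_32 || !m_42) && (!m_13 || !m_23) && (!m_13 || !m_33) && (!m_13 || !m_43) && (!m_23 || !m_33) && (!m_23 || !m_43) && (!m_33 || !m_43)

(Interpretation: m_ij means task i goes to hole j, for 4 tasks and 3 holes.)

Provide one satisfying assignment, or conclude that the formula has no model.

Branch on m_11: set m_11 = false.
Branch on m_12: set m_12 = true.
(!m_22) alone gives m_22 = false.
(!m_32) alone gives m_32 = false.
(!m_42) alone gives m_42 = false.
Branch on m_21: set m_21 = true.
(!m_31) alone gives m_31 = false.
(m_33) alone gives m_33 = true.
(!m_41) alone gives m_41 = false.
(m_43) alone gives m_43 = true.
Now (!m_43) is unsatisfied and unit — conflict.
Backtrack on m_21: now try m_21 = false.
(m_23) alone gives m_23 = true.
(!m_13) alone gives m_13 = false.
(!m_33) alone gives m_33 = false.
(m_31) alone gives m_31 = true.
(!m_41) alone gives m_41 = false.
(m_43) alone gives m_43 = true.
Now (!m_43) is unsatisfied and unit — conflict.
Neither m_21 = true nor m_21 = false works.
Backtrack on m_12: now try m_12 = false.
(m_13) alone gives m_13 = true.
(!m_23) alone gives m_23 = false.
(!m_33) alone gives m_33 = false.
(!m_43) alone gives m_43 = false.
Branch on m_21: set m_21 = true.
(!m_31) alone gives m_31 = false.
(m_32) alone gives m_32 = true.
(!m_41) alone gives m_41 = false.
(m_42) alone gives m_42 = true.
Now (!m_42) is unsatisfied and unit — conflict.
Backtrack on m_21: now try m_21 = false.
(m_22) alone gives m_22 = true.
(!m_32) alone gives m_32 = false.
(m_31) alone gives m_31 = true.
(!m_41) alone gives m_41 = false.
(m_42) alone gives m_42 = true.
Now (!m_42) is unsatisfied and unit — conflict.
Neither m_21 = true nor m_21 = false works.
Neither m_12 = true nor m_12 = false works.
Backtrack on m_11: now try m_11 = true.
(!m_21) alone gives m_21 = false.
(!m_31) alone gives m_31 = false.
(!m_41) alone gives m_41 = false.
Branch on m_22: set m_22 = true.
(!m_12) alone gives m_12 = false.
(!m_32) alone gives m_32 = false.
(m_33) alone gives m_33 = true.
(!m_42) alone gives m_42 = false.
(m_43) alone gives m_43 = true.
Now (!m_43) is unsatisfied and unit — conflict.
Backtrack on m_22: now try m_22 = false.
(m_23) alone gives m_23 = true.
(!m_13) alone gives m_13 = false.
(!m_33) alone gives m_33 = false.
(m_32) alone gives m_32 = true.
(!m_12) alone gives m_12 = false.
(!m_42) alone gives m_42 = false.
(m_43) alone gives m_43 = true.
Now (!m_43) is unsatisfied and unit — conflict.
Neither m_22 = true nor m_22 = false works.
Neither m_11 = true nor m_11 = false works.

UNSATISFIABLE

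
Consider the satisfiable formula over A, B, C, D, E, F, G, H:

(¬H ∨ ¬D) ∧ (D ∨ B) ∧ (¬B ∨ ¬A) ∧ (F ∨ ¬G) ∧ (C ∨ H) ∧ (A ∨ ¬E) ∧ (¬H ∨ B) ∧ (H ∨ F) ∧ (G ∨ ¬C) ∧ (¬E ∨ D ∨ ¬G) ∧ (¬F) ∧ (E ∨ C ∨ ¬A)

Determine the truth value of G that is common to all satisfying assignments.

False

Suppose G = True.
The clause (F) is unit, so F = True.
But (¬F) is also a unit clause — contradiction.
So every satisfying assignment has G = False.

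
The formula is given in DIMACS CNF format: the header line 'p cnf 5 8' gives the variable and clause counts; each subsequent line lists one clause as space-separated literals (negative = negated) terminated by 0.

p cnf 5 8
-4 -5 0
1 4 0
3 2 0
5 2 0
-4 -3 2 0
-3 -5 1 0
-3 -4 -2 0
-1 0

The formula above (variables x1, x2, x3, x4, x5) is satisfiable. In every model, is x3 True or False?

Suppose x3 = True.
Unit clause (¬x1) forces x1 = False.
Unit clause (x4) forces x4 = True.
Unit clause (¬x5) forces x5 = False.
Unit clause (x2) forces x2 = True.
Now (¬x2) is unsatisfied and unit — conflict.
So every satisfying assignment has x3 = False.

False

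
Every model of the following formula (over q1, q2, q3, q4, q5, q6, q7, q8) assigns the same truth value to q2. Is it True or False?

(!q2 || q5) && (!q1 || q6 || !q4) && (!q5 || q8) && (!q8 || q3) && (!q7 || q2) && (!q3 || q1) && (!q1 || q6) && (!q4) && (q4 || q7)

Suppose q2 = false.
(!q7) alone gives q7 = false.
(!q4) alone gives q4 = false.
But (q4) is also a unit clause — contradiction.
So every satisfying assignment has q2 = True.

True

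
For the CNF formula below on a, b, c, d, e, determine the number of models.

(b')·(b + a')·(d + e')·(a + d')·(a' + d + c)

2

There are 2^5 = 32 truth assignments over (a, b, c, d, e).
Split on b. With b = 1, the clauses containing b are satisfied and b' drops from the rest; 0 of the 2^4 = 16 assignments to the other variables satisfy what remains.
With b = 0, by the same count on the reduced clause set, 2 assignments work.
(One model: a=F, b=F, c=F, d=F, e=F.)
Total: 0 + 2 = 2.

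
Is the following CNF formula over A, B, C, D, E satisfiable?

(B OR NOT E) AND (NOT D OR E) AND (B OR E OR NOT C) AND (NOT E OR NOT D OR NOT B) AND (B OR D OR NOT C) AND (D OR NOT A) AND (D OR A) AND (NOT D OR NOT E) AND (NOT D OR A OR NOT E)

No, unsatisfiable

Case B = true:
Case D = false:
Unit clause (NOT A) forces A = false.
But (A) is also a unit clause — contradiction.
That branch fails; take D = true instead.
Unit clause (E) forces E = true.
But (NOT E) is also a unit clause — contradiction.
Both values of D lead to a conflict.
That branch fails; take B = false instead.
Unit clause (NOT E) forces E = false.
Unit clause (NOT D) forces D = false.
Unit clause (NOT C) forces C = false.
Unit clause (NOT A) forces A = false.
But (A) is also a unit clause — contradiction.
Both values of B lead to a conflict.
No assignment satisfies every clause.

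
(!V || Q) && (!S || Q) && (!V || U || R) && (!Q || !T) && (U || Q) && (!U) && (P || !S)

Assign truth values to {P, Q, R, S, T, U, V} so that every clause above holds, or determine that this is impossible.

From the singleton clause (!U), U = false.
From the singleton clause (Q), Q = true.
From the singleton clause (!T), T = false.
Suppose V = false.
Suppose P = false.
From the singleton clause (!S), S = false.
No clause remains; R is free.

P=false, Q=true, R=true, S=false, T=false, U=false, V=false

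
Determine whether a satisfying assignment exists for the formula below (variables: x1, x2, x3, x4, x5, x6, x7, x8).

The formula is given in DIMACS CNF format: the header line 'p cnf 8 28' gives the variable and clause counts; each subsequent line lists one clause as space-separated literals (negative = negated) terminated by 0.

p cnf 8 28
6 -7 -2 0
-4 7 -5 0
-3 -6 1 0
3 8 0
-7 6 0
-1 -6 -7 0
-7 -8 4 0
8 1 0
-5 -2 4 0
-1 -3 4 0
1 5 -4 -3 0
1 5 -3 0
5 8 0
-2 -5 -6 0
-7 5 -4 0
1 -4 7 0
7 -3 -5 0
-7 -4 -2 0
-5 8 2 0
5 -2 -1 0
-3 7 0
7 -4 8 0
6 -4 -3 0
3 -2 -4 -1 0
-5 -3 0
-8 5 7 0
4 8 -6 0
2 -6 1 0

Yes, satisfiable

Suppose x3 = False.
The clause (x8) is unit, so x8 = True.
Suppose x7 = False.
The clause (x5) is unit, so x5 = True.
The clause (¬x4) is unit, so x4 = False.
The clause (¬x2) is unit, so x2 = False.
Suppose x6 = True.
The clause (x1) is unit, so x1 = True.
This assignment satisfies each clause.
A satisfying assignment: x1: True; x2: False; x3: False; x4: False; x5: True; x6: True; x7: False; x8: True.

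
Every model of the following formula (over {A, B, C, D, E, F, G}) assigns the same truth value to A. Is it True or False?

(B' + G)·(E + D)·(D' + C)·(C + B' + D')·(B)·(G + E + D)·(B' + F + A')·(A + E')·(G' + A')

False

Suppose A = 1.
Unit clause (B) forces B = 1.
Unit clause (G) forces G = 1.
Now (G') is unsatisfied and unit — conflict.
So every satisfying assignment has A = False.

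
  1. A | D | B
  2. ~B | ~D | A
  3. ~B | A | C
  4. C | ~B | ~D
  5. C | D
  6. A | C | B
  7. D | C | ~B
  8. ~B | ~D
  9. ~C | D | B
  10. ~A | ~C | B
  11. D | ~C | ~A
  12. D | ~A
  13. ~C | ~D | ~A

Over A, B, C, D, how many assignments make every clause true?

There are 2^4 = 16 truth assignments over (A, B, C, D).
Check each against the 13 clauses (columns in the order A, B, C, D):
  F F F F  ✗ fails (A | D | B)
  F F F T  ✗ fails (A | C | B)
  F F T F  ✗ fails (A | D | B)
  F F T T  ✓ satisfies all
  F T F F  ✗ fails (~B | A | C)
  F T F T  ✗ fails (~B | ~D | A)
  F T T F  ✓ satisfies all
  F T T T  ✗ fails (~B | ~D | A)
  T F F F  ✗ fails (C | D)
  T F F T  ✓ satisfies all
  T F T F  ✗ fails (~C | D | B)
  T F T T  ✗ fails (~A | ~C | B)
  T T F F  ✗ fails (C | D)
  T T F T  ✗ fails (C | ~B | ~D)
  T T T F  ✗ fails (D | ~C | ~A)
  T T T T  ✗ fails (~B | ~D)
3 of the 16 rows are models.

3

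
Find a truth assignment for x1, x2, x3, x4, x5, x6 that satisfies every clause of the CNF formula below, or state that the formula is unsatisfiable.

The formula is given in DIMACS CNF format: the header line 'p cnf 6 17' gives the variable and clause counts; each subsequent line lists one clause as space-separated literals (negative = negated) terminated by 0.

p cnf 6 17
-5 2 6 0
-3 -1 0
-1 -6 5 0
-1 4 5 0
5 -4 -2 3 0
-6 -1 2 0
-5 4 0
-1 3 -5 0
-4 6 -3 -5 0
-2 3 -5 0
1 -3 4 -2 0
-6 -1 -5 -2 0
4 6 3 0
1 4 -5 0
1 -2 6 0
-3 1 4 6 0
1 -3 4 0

Case x3 = False:
Case x5 = False:
Case x1 = False:
Case x4 = True:
(¬x2) alone gives x2 = False.
No clause remains; x6 is free.

x1 ↦ False; x2 ↦ False; x3 ↦ False; x4 ↦ True; x5 ↦ False; x6 ↦ False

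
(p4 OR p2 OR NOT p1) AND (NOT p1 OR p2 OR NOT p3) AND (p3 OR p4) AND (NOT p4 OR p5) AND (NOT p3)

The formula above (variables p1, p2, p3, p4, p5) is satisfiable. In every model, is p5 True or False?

True

Suppose p5 = false.
Unit clause (NOT p4) forces p4 = false.
Unit clause (p3) forces p3 = true.
But (NOT p3) is also a unit clause — contradiction.
So every satisfying assignment has p5 = True.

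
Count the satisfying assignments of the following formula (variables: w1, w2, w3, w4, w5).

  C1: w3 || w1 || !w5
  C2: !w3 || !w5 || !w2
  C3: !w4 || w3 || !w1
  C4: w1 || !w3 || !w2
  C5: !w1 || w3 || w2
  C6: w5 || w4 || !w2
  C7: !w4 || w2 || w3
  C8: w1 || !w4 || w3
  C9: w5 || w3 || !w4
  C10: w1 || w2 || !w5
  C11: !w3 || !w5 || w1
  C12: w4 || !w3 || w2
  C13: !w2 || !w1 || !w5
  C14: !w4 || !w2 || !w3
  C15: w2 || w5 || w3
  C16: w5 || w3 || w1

There are 2^5 = 32 truth assignments over (w1, w2, w3, w4, w5).
Split on w3. With w3 = true, the clauses containing w3 are satisfied and !w3 drops from the rest; 3 of the 2^4 = 16 assignments to the other variables satisfy what remains.
With w3 = false, by the same count on the reduced clause set, 0 assignments work.
Total: 3 + 0 = 3.

3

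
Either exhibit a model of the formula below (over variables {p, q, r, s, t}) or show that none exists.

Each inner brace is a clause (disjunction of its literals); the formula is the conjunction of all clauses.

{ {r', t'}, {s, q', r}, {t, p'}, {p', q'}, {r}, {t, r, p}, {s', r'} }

(r) alone gives r = 1.
(t') alone gives t = 0.
(p') alone gives p = 0.
(s') alone gives s = 0.
All clauses hold; q can take either value.

p: 0,  q: 1,  r: 1,  s: 0,  t: 0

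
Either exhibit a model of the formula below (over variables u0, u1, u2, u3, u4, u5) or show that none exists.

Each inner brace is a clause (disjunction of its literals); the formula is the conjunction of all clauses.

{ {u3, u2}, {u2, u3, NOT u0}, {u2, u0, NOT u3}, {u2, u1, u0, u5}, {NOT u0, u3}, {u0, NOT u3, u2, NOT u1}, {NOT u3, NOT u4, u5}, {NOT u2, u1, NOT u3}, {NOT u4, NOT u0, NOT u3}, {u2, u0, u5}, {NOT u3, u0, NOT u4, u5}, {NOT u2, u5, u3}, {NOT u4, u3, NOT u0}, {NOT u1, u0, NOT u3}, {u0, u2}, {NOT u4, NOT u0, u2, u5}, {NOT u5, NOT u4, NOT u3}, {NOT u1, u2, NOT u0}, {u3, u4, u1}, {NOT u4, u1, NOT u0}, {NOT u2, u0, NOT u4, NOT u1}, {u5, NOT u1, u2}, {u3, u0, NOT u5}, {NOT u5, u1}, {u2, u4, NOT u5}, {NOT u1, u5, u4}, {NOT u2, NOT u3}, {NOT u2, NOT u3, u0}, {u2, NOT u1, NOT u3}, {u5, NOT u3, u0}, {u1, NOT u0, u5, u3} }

u0 ↦ true, u1 ↦ false, u2 ↦ false, u3 ↦ true, u4 ↦ false, u5 ↦ false

Try u3 = true.
From the singleton clause (NOT u2), u2 = false.
From the singleton clause (u0), u0 = true.
From the singleton clause (NOT u4), u4 = false.
From the singleton clause (NOT u1), u1 = false.
From the singleton clause (NOT u5), u5 = false.
Every clause now holds.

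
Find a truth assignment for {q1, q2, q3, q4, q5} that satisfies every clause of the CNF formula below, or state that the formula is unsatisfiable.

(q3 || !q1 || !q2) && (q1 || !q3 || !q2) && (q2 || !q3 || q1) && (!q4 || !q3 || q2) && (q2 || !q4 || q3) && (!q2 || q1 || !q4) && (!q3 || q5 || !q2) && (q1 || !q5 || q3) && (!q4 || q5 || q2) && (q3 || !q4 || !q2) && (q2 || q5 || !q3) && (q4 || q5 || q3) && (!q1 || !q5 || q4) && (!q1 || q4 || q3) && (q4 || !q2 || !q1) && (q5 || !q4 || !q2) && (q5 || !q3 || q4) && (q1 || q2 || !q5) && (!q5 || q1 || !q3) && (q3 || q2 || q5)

q1: true, q2: true, q3: true, q4: true, q5: true

Try q3 = true.
Try q1 = true.
Try q4 = true.
The clause (q2) is unit, so q2 = true.
The clause (q5) is unit, so q5 = true.
This assignment satisfies each clause.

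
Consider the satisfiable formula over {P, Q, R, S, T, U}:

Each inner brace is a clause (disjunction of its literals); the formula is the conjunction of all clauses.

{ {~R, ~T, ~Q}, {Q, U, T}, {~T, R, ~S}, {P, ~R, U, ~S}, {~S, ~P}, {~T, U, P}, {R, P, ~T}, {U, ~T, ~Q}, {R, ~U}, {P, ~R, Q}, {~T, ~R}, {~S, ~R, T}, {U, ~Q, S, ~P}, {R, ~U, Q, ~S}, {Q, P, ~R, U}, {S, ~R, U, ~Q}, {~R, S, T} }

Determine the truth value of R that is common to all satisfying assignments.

Suppose R = 1.
Unit clause (~T) forces T = 0.
Unit clause (~S) forces S = 0.
Now (S) is unsatisfied and unit — conflict.
So every satisfying assignment has R = False.

False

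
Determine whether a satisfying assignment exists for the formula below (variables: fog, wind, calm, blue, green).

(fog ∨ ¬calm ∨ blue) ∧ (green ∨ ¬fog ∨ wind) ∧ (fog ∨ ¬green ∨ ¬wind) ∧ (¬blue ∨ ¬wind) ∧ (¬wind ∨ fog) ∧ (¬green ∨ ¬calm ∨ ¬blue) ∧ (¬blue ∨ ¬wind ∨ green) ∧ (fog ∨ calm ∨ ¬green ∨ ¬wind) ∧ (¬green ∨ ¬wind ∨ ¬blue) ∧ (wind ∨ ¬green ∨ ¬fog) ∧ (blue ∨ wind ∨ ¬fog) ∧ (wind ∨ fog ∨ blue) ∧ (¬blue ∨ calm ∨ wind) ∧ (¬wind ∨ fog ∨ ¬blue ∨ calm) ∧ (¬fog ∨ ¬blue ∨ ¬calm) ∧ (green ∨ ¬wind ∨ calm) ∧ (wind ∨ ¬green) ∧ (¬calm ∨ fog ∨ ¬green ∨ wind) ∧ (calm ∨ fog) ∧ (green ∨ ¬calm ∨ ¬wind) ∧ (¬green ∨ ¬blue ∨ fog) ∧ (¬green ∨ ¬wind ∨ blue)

Suppose blue = True.
(¬wind) alone gives wind = False.
(calm) alone gives calm = True.
(¬green) alone gives green = False.
(¬fog) alone gives fog = False.
This assignment satisfies each clause.
A satisfying assignment: fog=False; wind=False; calm=True; blue=True; green=False.

Satisfiable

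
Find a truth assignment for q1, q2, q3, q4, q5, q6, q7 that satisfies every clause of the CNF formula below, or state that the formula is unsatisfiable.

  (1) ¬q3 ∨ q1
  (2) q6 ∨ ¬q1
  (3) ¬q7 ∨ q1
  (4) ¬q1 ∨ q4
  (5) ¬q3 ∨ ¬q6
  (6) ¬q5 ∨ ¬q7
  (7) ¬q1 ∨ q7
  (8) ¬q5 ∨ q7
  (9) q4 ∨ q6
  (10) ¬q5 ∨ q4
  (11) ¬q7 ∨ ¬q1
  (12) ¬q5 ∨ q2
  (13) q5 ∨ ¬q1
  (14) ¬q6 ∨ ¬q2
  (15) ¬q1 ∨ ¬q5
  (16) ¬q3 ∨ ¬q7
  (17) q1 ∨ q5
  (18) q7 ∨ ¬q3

Suppose q3 = False.
Suppose q6 = True.
Unit clause (¬q2) forces q2 = False.
Unit clause (¬q5) forces q5 = False.
Unit clause (¬q1) forces q1 = False.
Now (q1) is unsatisfied and unit — conflict.
So q6 must be the other value — set q6 = False.
Unit clause (¬q1) forces q1 = False.
Unit clause (¬q7) forces q7 = False.
Unit clause (¬q5) forces q5 = False.
Now (q5) is unsatisfied and unit — conflict.
Either choice for q6 ends in contradiction.
So q3 must be the other value — set q3 = True.
Unit clause (q1) forces q1 = True.
Unit clause (q6) forces q6 = True.
Now (¬q6) is unsatisfied and unit — conflict.
Either choice for q3 ends in contradiction.

UNSATISFIABLE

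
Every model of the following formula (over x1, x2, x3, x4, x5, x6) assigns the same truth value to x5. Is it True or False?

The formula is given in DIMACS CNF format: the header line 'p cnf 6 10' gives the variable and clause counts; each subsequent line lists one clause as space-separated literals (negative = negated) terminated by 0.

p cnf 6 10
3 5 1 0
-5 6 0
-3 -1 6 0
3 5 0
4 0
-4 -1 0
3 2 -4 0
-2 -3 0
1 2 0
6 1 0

Suppose x5 = False.
Unit clause (x3) forces x3 = True.
Unit clause (x4) forces x4 = True.
Unit clause (¬x1) forces x1 = False.
Unit clause (¬x2) forces x2 = False.
But (x2) is also a unit clause — contradiction.
So every satisfying assignment has x5 = True.

True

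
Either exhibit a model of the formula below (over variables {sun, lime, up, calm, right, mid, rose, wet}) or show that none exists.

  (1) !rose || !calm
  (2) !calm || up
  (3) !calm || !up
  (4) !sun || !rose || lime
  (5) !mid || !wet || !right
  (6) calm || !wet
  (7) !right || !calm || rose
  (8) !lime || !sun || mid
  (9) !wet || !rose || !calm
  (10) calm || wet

UNSATISFIABLE

Try rose = false.
Try calm = false.
The clause (!wet) is unit, so wet = false.
Now (wet) is unsatisfied and unit — conflict.
Backtrack on calm: now try calm = true.
The clause (up) is unit, so up = true.
Now (!up) is unsatisfied and unit — conflict.
Neither calm = true nor calm = false works.
Backtrack on rose: now try rose = true.
The clause (!calm) is unit, so calm = false.
The clause (!wet) is unit, so wet = false.
Now (wet) is unsatisfied and unit — conflict.
Neither rose = true nor rose = false works.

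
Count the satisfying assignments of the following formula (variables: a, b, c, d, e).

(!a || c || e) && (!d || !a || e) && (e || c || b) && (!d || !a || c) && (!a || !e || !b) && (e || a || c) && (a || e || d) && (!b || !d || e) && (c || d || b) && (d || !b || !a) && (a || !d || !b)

9

There are 2^5 = 32 truth assignments over (a, b, c, d, e).
Split on b. With b = true, the clauses containing b are satisfied and !b drops from the rest; 2 of the 2^4 = 16 assignments to the other variables satisfy what remains.
With b = false, by the same count on the reduced clause set, 7 assignments work.
Total: 2 + 7 = 9.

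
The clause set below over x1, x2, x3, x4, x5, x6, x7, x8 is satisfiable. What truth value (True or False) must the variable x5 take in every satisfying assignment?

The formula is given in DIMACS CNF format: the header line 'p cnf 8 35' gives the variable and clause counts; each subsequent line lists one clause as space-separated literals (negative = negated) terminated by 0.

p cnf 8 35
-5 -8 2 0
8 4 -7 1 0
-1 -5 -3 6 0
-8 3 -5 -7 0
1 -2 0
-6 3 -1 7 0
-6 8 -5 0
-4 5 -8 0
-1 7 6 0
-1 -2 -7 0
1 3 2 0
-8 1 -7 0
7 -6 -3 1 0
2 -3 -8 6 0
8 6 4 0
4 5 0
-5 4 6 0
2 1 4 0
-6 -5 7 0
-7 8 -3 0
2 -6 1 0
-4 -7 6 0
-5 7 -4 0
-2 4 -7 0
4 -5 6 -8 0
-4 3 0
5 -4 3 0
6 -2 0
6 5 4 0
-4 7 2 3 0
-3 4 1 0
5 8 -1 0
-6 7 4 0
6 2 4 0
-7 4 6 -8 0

Suppose x5 = True.
Try x8 = False.
Unit clause (¬x6) forces x6 = False.
Unit clause (x4) forces x4 = True.
Unit clause (¬x7) forces x7 = False.
Now (x7) is unsatisfied and unit — conflict.
So x8 must be the other value — set x8 = True.
Unit clause (x2) forces x2 = True.
Unit clause (x1) forces x1 = True.
Unit clause (¬x7) forces x7 = False.
Unit clause (x6) forces x6 = True.
Now (¬x6) is unsatisfied and unit — conflict.
Both values of x8 lead to a conflict.
So every satisfying assignment has x5 = False.

False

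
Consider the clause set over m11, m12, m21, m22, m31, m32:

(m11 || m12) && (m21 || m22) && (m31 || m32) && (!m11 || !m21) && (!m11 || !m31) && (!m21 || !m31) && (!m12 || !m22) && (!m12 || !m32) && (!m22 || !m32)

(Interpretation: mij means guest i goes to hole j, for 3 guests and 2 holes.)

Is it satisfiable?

Unsatisfiable

Branch on m11: set m11 = true.
(!m21) alone gives m21 = false.
(m22) alone gives m22 = true.
(!m31) alone gives m31 = false.
(m32) alone gives m32 = true.
That conflicts with the unit clause (!m32).
Backtrack on m11: now try m11 = false.
(m12) alone gives m12 = true.
(!m22) alone gives m22 = false.
(m21) alone gives m21 = true.
(!m31) alone gives m31 = false.
(m32) alone gives m32 = true.
That conflicts with the unit clause (!m32).
Both values of m11 lead to a conflict.
No assignment satisfies every clause.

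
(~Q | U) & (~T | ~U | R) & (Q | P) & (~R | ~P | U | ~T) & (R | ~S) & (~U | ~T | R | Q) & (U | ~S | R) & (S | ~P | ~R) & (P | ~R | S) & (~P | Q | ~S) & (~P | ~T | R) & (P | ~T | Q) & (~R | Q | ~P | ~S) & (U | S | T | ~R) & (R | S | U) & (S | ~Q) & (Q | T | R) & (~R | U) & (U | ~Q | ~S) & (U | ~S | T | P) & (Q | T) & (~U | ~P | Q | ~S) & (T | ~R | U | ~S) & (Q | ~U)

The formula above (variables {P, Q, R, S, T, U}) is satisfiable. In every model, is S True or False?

Suppose S = 0.
(~Q) alone gives Q = 0.
(P) alone gives P = 1.
(~R) alone gives R = 0.
(~T) alone gives T = 0.
Now (T) is unsatisfied and unit — conflict.
So every satisfying assignment has S = True.

True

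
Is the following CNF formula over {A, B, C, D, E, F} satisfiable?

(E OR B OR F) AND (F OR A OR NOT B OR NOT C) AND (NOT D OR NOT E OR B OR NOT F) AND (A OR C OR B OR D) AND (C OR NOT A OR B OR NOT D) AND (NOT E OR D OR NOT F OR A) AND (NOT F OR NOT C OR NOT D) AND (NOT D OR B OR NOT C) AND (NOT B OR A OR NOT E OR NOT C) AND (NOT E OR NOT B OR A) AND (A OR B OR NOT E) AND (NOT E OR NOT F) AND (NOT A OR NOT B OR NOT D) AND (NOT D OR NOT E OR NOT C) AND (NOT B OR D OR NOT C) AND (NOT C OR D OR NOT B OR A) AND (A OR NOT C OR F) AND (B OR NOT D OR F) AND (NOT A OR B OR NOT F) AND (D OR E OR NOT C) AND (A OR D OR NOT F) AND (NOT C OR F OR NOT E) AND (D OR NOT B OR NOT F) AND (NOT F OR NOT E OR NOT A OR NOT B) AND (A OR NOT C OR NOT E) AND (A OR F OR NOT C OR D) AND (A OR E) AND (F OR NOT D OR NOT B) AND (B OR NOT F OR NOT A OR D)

Satisfiable

Try E = false.
Unit clause (A) forces A = true.
Try B = true.
Unit clause (NOT D) forces D = false.
Unit clause (NOT C) forces C = false.
Unit clause (NOT F) forces F = false.
This assignment satisfies each clause.
A satisfying assignment: A: true, B: true, C: false, D: false, E: false, F: false.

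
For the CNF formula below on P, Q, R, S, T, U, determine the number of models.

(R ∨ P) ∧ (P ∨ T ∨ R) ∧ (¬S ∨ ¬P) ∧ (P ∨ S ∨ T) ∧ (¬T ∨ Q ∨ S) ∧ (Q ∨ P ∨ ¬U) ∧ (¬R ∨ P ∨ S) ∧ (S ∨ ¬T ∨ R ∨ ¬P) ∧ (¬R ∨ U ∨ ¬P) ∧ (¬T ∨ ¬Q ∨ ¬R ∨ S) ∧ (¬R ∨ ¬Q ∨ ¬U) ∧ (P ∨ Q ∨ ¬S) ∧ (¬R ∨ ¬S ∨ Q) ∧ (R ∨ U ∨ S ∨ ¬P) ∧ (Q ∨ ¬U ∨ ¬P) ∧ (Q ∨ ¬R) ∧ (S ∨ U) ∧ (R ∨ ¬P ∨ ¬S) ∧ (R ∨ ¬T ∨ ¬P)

There are 2^6 = 64 truth assignments over (P, Q, R, S, T, U).
Split on P. With P = True, the clauses containing P are satisfied and ¬P drops from the rest; 1 of the 2^5 = 32 assignments to the other variables satisfy what remains.
With P = False, by the same count on the reduced clause set, 2 assignments work.
(One model: P=F, Q=T, R=T, S=T, T=F, U=F.)
Total: 1 + 2 = 3.

3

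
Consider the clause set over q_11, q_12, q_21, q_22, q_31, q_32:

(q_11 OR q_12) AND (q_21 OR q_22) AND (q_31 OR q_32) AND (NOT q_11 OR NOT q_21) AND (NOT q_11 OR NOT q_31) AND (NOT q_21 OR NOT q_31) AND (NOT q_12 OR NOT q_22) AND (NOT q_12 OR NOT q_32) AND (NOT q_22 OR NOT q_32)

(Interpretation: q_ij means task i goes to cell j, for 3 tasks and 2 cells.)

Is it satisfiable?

No, unsatisfiable

Try q_11 = true.
(NOT q_21) alone gives q_21 = false.
(q_22) alone gives q_22 = true.
(NOT q_31) alone gives q_31 = false.
(q_32) alone gives q_32 = true.
That conflicts with the unit clause (NOT q_32).
Backtrack on q_11: now try q_11 = false.
(q_12) alone gives q_12 = true.
(NOT q_22) alone gives q_22 = false.
(q_21) alone gives q_21 = true.
(NOT q_31) alone gives q_31 = false.
(q_32) alone gives q_32 = true.
That conflicts with the unit clause (NOT q_32).
Both values of q_11 lead to a conflict.
No assignment satisfies every clause.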